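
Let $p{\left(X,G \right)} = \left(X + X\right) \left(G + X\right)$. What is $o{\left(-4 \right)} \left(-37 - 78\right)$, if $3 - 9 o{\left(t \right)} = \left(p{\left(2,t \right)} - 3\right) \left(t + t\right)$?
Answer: $\frac{9775}{9} \approx 1086.1$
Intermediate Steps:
$p{\left(X,G \right)} = 2 X \left(G + X\right)$
$o{\left(t \right)} = \frac{1}{3} - \frac{2 t \left(5 + 4 t\right)}{9}$ ($o{\left(t \right)} = \frac{1}{3} - \frac{\left(2 \cdot 2 \left(t + 2\right) - 3\right) \left(t + t\right)}{9} = \frac{1}{3} - \frac{\left(2 \cdot 2 \left(2 + t\right) - 3\right) 2 t}{9} = \frac{1}{3} - \frac{\left(\left(8 + 4 t\right) - 3\right) 2 t}{9} = \frac{1}{3} - \frac{\left(5 + 4 t\right) 2 t}{9} = \frac{1}{3} - \frac{2 t \left(5 + 4 t\right)}{9}$)
$o{\left(-4 \right)} \left(-37 - 78\right) = \left(\frac{1}{3} - - \frac{40}{9} - \frac{8 \left(-4\right)^{2}}{9}\right) \left(-37 - 78\right) = \left(\frac{1}{3} + \frac{40}{9} - \frac{128}{9}\right) \left(-115\right) = \left(- \frac{85}{9}\right) \left(-115\right) = \frac{9775}{9}$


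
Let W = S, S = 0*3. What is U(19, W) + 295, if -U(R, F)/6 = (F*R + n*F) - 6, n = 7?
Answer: 331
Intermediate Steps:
S = 0
W = 0
U(R, F) = 36 - 42*F - 6*F*R (U(R, F) = -6*((F*R + 7*F) - 6) = -6*((7*F + F*R) - 6) = -6*(-6 + 7*F + F*R) = 36 - 42*F - 6*F*R)
U(19, W) + 295 = (36 - 42*0 - 6*0*19) + 295 = (36 + 0 + 0) + 295 = 36 + 295 = 331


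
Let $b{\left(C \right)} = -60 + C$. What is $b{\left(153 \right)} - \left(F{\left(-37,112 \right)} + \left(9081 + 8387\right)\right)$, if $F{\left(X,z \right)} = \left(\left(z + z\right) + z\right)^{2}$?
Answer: $-130271$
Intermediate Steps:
$F{\left(X,z \right)} = 9 z^{2}$ ($F{\left(X,z \right)} = \left(2 z + z\right)^{2} = \left(3 z\right)^{2} = 9 z^{2}$)
$b{\left(153 \right)} - \left(F{\left(-37,112 \right)} + \left(9081 + 8387\right)\right) = \left(-60 + 153\right) - \left(9 \cdot 112^{2} + \left(9081 + 8387\right)\right) = 93 - \left(9 \cdot 12544 + 17468\right) = 93 - \left(112896 + 17468\right) = 93 - 130364 = -130271$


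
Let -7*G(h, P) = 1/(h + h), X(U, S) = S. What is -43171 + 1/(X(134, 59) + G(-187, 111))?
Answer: -6668319555/154463 ≈ -43171.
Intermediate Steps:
G(h, P) = -1/(14*h) (G(h, P) = -1/(7*(h + h)) = -1/(2*h)/7 = -1/(14*h))
-43171 + 1/(X(134, 59) + G(-187, 111)) = -43171 + 1/(59 - 1/14/(-187)) = -43171 + 1/(59 - 1/14*(-1/187)) = -43171 + 1/(59 + 1/2618) = -43171 + 1/(154463/2618) = -43171 + 2618/154463 = -6668319555/154463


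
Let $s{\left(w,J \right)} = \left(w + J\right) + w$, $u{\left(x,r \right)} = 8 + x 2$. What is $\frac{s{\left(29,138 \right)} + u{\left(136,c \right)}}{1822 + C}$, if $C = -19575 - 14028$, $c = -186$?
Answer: $- \frac{476}{31781} \approx -0.014977$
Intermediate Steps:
$u{\left(x,r \right)} = 8 + 2 x$
$s{\left(w,J \right)} = J + 2 w$ ($s{\left(w,J \right)} = \left(J + w\right) + w = J + 2 w$)
$C = -33603$
$\frac{s{\left(29,138 \right)} + u{\left(136,c \right)}}{1822 + C} = \frac{\left(138 + 2 \cdot 29\right) + \left(8 + 2 \cdot 136\right)}{1822 - 33603} = \frac{\left(138 + 58\right) + \left(8 + 272\right)}{-31781} = \left(196 + 280\right) \left(- \frac{1}{31781}\right) = 476 \left(- \frac{1}{31781}\right) = - \frac{476}{31781}$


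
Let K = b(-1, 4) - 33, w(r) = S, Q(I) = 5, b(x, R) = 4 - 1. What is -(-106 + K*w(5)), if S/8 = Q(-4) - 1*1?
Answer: 1066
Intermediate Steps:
b(x, R) = 3
S = 32 (S = 8*(5 - 1*1) = 8*(5 - 1) = 8*4 = 32)
w(r) = 32
K = -30 (K = 3 - 33 = -30)
-(-106 + K*w(5)) = -(-106 - 30*32) = -(-106 - 960) = -1*(-1066) = 1066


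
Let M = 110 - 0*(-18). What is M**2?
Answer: 12100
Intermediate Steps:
M = 110 (M = 110 - 1*0 = 110 + 0 = 110)
M**2 = 110**2 = 12100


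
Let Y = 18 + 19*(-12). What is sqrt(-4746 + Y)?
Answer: 2*I*sqrt(1239) ≈ 70.399*I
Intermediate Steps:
Y = -210 (Y = 18 - 228 = -210)
sqrt(-4746 + Y) = sqrt(-4746 - 210) = sqrt(-4956) = 2*I*sqrt(1239)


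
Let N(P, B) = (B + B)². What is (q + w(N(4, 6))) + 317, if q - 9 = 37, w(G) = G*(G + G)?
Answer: 41835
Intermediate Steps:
N(P, B) = 4*B² (N(P, B) = (2*B)² = 4*B²)
w(G) = 2*G² (w(G) = G*(2*G) = 2*G²)
q = 46 (q = 9 + 37 = 46)
(q + w(N(4, 6))) + 317 = (46 + 2*(4*6²)²) + 317 = (46 + 2*(4*36)²) + 317 = (46 + 2*144²) + 317 = (46 + 2*20736) + 317 = (46 + 41472) + 317 = 41518 + 317 = 41835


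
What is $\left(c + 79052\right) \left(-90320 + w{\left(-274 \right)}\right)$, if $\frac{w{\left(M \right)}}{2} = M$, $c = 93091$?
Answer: $-15642290124$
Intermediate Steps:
$w{\left(M \right)} = 2 M$
$\left(c + 79052\right) \left(-90320 + w{\left(-274 \right)}\right) = \left(93091 + 79052\right) \left(-90320 + 2 \left(-274\right)\right) = 172143 \left(-90320 - 548\right) = 172143 \left(-90868\right) = -15642290124$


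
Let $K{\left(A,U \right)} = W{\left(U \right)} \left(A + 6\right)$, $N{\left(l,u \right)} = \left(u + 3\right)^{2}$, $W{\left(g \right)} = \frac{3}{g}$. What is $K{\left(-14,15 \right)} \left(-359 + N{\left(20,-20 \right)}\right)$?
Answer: $112$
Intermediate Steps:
$N{\left(l,u \right)} = \left(3 + u\right)^{2}$
$K{\left(A,U \right)} = \frac{3 \left(6 + A\right)}{U}$ ($K{\left(A,U \right)} = \frac{3}{U} \left(A + 6\right) = \frac{3}{U} \left(6 + A\right) = \frac{3 \left(6 + A\right)}{U}$)
$K{\left(-14,15 \right)} \left(-359 + N{\left(20,-20 \right)}\right) = \frac{3 \left(6 - 14\right)}{15} \left(-359 + \left(3 - 20\right)^{2}\right) = 3 \cdot \frac{1}{15} \left(-8\right) \left(-359 + \left(-17\right)^{2}\right) = - \frac{8 \left(-359 + 289\right)}{5} = \left(- \frac{8}{5}\right) \left(-70\right) = 112$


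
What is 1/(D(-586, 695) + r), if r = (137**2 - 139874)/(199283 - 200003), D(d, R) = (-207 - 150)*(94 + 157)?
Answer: -144/12879187 ≈ -1.1181e-5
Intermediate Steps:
D(d, R) = -89607 (D(d, R) = -357*251 = -89607)
r = 24221/144 (r = (18769 - 139874)/(-720) = -121105*(-1/720) = 24221/144 ≈ 168.20)
1/(D(-586, 695) + r) = 1/(-89607 + 24221/144) = 1/(-12879187/144) = -144/12879187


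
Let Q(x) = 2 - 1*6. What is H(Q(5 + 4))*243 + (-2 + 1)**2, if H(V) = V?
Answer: -971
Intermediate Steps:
Q(x) = -4 (Q(x) = 2 - 6 = -4)
H(Q(5 + 4))*243 + (-2 + 1)**2 = -4*243 + (-2 + 1)**2 = -972 + (-1)**2 = -972 + 1 = -971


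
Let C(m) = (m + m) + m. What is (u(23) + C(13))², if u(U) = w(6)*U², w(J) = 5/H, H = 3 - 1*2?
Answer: 7203856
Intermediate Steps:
H = 1 (H = 3 - 2 = 1)
w(J) = 5 (w(J) = 5/1 = 5*1 = 5)
C(m) = 3*m (C(m) = 2*m + m = 3*m)
u(U) = 5*U²
(u(23) + C(13))² = (5*23² + 3*13)² = (5*529 + 39)² = (2645 + 39)² = 2684² = 7203856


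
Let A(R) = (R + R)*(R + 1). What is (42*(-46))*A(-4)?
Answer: -46368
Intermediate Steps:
A(R) = 2*R*(1 + R) (A(R) = (2*R)*(1 + R) = 2*R*(1 + R))
(42*(-46))*A(-4) = (42*(-46))*(2*(-4)*(1 - 4)) = -3864*(-4)*(-3) = -1932*24 = -46368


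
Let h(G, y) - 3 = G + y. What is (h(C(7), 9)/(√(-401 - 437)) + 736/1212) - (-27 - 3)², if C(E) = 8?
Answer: -272516/303 - 10*I*√838/419 ≈ -899.39 - 0.69089*I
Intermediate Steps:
h(G, y) = 3 + G + y (h(G, y) = 3 + (G + y) = 3 + G + y)
(h(C(7), 9)/(√(-401 - 437)) + 736/1212) - (-27 - 3)² = ((3 + 8 + 9)/(√(-401 - 437)) + 736/1212) - (-27 - 3)² = (20/(√(-838)) + 736*(1/1212)) - 1*(-30)² = (20/((I*√838)) + 184/303) - 1*900 = (20*(-I*√838/838) + 184/303) - 900 = (-10*I*√838/419 + 184/303) - 900 = (184/303 - 10*I*√838/419) - 900 = -272516/303 - 10*I*√838/419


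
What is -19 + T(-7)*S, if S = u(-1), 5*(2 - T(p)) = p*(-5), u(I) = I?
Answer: -14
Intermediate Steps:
T(p) = 2 + p (T(p) = 2 - p*(-5)/5 = 2 - (-1)*p = 2 + p)
S = -1
-19 + T(-7)*S = -19 + (2 - 7)*(-1) = -19 - 5*(-1) = -19 + 5 = -14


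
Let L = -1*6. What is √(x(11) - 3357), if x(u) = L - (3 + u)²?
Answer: I*√3559 ≈ 59.657*I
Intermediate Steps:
L = -6
x(u) = -6 - (3 + u)²
√(x(11) - 3357) = √((-6 - (3 + 11)²) - 3357) = √((-6 - 1*14²) - 3357) = √((-6 - 1*196) - 3357) = √((-6 - 196) - 3357) = √(-202 - 3357) = √(-3559) = I*√3559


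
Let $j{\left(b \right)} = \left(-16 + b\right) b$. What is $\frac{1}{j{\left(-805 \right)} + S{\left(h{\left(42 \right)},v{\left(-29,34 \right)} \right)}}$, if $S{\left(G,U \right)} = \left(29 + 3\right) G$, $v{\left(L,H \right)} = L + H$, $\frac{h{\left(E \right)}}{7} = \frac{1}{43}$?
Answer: $\frac{43}{28419139} \approx 1.5131 \cdot 10^{-6}$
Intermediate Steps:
$h{\left(E \right)} = \frac{7}{43}$
$j{\left(b \right)} = b \left(-16 + b\right)$
$v{\left(L,H \right)} = H + L$
$S{\left(G,U \right)} = 32 G$
$\frac{1}{j{\left(-805 \right)} + S{\left(h{\left(42 \right)},v{\left(-29,34 \right)} \right)}} = \frac{1}{- 805 \left(-16 - 805\right) + 32 \cdot \frac{7}{43}} = \frac{1}{\left(-805\right) \left(-821\right) + \frac{224}{43}} = \frac{1}{660905 + \frac{224}{43}} = \frac{1}{\frac{28419139}{43}} = \frac{43}{28419139}$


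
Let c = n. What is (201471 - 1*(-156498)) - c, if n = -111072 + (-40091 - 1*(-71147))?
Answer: 437985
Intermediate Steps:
n = -80016 (n = -111072 + (-40091 + 71147) = -111072 + 31056 = -80016)
c = -80016
(201471 - 1*(-156498)) - c = (201471 - 1*(-156498)) - 1*(-80016) = (201471 + 156498) + 80016 = 357969 + 80016 = 437985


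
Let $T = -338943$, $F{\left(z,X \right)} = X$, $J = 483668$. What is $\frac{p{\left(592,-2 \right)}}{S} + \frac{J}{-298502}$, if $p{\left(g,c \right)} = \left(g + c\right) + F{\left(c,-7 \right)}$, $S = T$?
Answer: $- \frac{7459541345}{4598871063} \approx -1.622$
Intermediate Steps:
$S = -338943$
$p{\left(g,c \right)} = -7 + c + g$ ($p{\left(g,c \right)} = \left(g + c\right) - 7 = \left(c + g\right) - 7 = -7 + c + g$)
$\frac{p{\left(592,-2 \right)}}{S} + \frac{J}{-298502} = \frac{-7 - 2 + 592}{-338943} + \frac{483668}{-298502} = 583 \left(- \frac{1}{338943}\right) + 483668 \left(- \frac{1}{298502}\right) = - \frac{53}{30813} - \frac{241834}{149251} = - \frac{7459541345}{4598871063}$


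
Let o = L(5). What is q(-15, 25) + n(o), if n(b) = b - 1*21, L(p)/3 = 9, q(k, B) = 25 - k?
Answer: 46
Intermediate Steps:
L(p) = 27 (L(p) = 3*9 = 27)
o = 27
n(b) = -21 + b (n(b) = b - 21 = -21 + b)
q(-15, 25) + n(o) = (25 - 1*(-15)) + (-21 + 27) = (25 + 15) + 6 = 40 + 6 = 46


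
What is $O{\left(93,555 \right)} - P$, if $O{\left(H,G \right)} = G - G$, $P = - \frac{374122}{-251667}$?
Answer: $- \frac{374122}{251667} \approx -1.4866$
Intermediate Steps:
$P = \frac{374122}{251667}$ ($P = \left(-374122\right) \left(- \frac{1}{251667}\right) = \frac{374122}{251667} \approx 1.4866$)
$O{\left(H,G \right)} = 0$
$O{\left(93,555 \right)} - P = 0 - \frac{374122}{251667} = - \frac{374122}{251667}$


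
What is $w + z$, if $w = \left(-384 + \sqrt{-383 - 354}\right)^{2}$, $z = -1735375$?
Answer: $-1735375 + \left(384 - i \sqrt{737}\right)^{2} \approx -1.5887 \cdot 10^{6} - 20849.0 i$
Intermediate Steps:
$w = \left(-384 + i \sqrt{737}\right)^{2}$ ($w = \left(-384 + \sqrt{-737}\right)^{2} = \left(-384 + i \sqrt{737}\right)^{2} \approx 1.4672 \cdot 10^{5} - 20849.0 i$)
$w + z = \left(384 - i \sqrt{737}\right)^{2} - 1735375 = -1735375 + \left(384 - i \sqrt{737}\right)^{2}$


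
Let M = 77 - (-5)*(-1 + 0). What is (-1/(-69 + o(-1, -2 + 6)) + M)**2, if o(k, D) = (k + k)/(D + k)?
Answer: 226532601/43681 ≈ 5186.1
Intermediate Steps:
o(k, D) = 2*k/(D + k) (o(k, D) = (2*k)/(D + k) = 2*k/(D + k))
M = 72 (M = 77 - (-5)*(-1) = 77 - 1*5 = 77 - 5 = 72)
(-1/(-69 + o(-1, -2 + 6)) + M)**2 = (-1/(-69 + 2*(-1)/((-2 + 6) - 1)) + 72)**2 = (-1/(-69 + 2*(-1)/(4 - 1)) + 72)**2 = (-1/(-69 + 2*(-1)/3) + 72)**2 = (-1/(-69 + 2*(-1)*(1/3)) + 72)**2 = (-1/(-69 - 2/3) + 72)**2 = (-1/(-209/3) + 72)**2 = (-1*(-3/209) + 72)**2 = (3/209 + 72)**2 = (15051/209)**2 = 226532601/43681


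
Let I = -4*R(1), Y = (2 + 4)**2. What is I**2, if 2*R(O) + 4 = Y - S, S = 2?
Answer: 3600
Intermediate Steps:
Y = 36 (Y = 6**2 = 36)
R(O) = 15 (R(O) = -2 + (36 - 1*2)/2 = -2 + (36 - 2)/2 = -2 + (1/2)*34 = -2 + 17 = 15)
I = -60 (I = -4*15 = -60)
I**2 = (-60)**2 = 3600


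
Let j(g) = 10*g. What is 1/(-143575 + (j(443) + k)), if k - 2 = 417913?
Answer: 1/278770 ≈ 3.5872e-6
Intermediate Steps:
k = 417915 (k = 2 + 417913 = 417915)
1/(-143575 + (j(443) + k)) = 1/(-143575 + (10*443 + 417915)) = 1/(-143575 + (4430 + 417915)) = 1/(-143575 + 422345) = 1/278770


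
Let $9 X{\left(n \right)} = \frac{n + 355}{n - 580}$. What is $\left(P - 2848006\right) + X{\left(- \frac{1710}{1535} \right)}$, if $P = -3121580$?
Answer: $- \frac{9584874842791}{1605618} \approx -5.9696 \cdot 10^{6}$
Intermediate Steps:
$X{\left(n \right)} = \frac{355 + n}{9 \left(-580 + n\right)}$ ($X{\left(n \right)} = \frac{\left(n + 355\right) \frac{1}{n - 580}}{9} = \frac{\left(355 + n\right) \frac{1}{-580 + n}}{9} = \frac{\frac{1}{-580 + n} \left(355 + n\right)}{9} = \frac{355 + n}{9 \left(-580 + n\right)}$)
$\left(P - 2848006\right) + X{\left(- \frac{1710}{1535} \right)} = \left(-3121580 - 2848006\right) + \frac{355 - \frac{1710}{1535}}{9 \left(-580 - \frac{1710}{1535}\right)} = -5969586 + \frac{355 - \frac{342}{307}}{9 \left(-580 - \frac{342}{307}\right)} = -5969586 + \frac{1}{9} \frac{1}{- \frac{178402}{307}} \cdot \frac{108643}{307} = -5969586 + \frac{1}{9} \left(- \frac{307}{178402}\right) \frac{108643}{307} = -5969586 - \frac{108643}{1605618} = - \frac{9584874842791}{1605618}$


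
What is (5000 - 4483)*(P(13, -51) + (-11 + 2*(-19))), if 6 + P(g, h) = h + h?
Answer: -81169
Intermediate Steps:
P(g, h) = -6 + 2*h (P(g, h) = -6 + (h + h) = -6 + 2*h)
(5000 - 4483)*(P(13, -51) + (-11 + 2*(-19))) = (5000 - 4483)*((-6 + 2*(-51)) + (-11 + 2*(-19))) = 517*((-6 - 102) + (-11 - 38)) = 517*(-108 - 49) = 517*(-157) = -81169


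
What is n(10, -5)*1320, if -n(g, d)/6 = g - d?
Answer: -118800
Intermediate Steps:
n(g, d) = -6*g + 6*d (n(g, d) = -6*(g - d) = -6*g + 6*d)
n(10, -5)*1320 = (-6*10 + 6*(-5))*1320 = (-60 - 30)*1320 = -90*1320 = -118800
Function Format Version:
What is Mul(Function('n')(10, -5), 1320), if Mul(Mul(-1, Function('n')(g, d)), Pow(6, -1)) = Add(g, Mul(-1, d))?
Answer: -118800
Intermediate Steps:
Function('n')(g, d) = Add(Mul(-6, g), Mul(6, d)) (Function('n')(g, d) = Mul(-6, Add(g, Mul(-1, d))) = Add(Mul(-6, g), Mul(6, d)))
Mul(Function('n')(10, -5), 1320) = Mul(Add(Mul(-6, 10), Mul(6, -5)), 1320) = Mul(Add(-60, -30), 1320) = Mul(-90, 1320) = -118800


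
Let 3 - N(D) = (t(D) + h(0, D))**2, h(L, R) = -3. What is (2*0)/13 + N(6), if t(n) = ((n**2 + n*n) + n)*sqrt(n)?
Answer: -36510 + 468*sqrt(6) ≈ -35364.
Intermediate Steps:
t(n) = sqrt(n)*(n + 2*n**2) (t(n) = ((n**2 + n**2) + n)*sqrt(n) = (2*n**2 + n)*sqrt(n) = (n + 2*n**2)*sqrt(n) = sqrt(n)*(n + 2*n**2))
N(D) = 3 - (-3 + D**(3/2)*(1 + 2*D))**2 (N(D) = 3 - (D**(3/2)*(1 + 2*D) - 3)**2 = 3 - (-3 + D**(3/2)*(1 + 2*D))**2)
(2*0)/13 + N(6) = (2*0)/13 + (3 - (-3 + 6**(3/2)*(1 + 2*6))**2) = (1/13)*0 + (3 - (-3 + (6*sqrt(6))*(1 + 12))**2) = 0 + (3 - (-3 + (6*sqrt(6))*13)**2) = 0 + (3 - (-3 + 78*sqrt(6))**2) = 3 - (-3 + 78*sqrt(6))**2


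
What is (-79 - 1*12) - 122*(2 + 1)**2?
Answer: -1189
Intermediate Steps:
(-79 - 1*12) - 122*(2 + 1)**2 = (-79 - 12) - 122*3**2 = -91 - 122*9 = -91 - 1098 = -1189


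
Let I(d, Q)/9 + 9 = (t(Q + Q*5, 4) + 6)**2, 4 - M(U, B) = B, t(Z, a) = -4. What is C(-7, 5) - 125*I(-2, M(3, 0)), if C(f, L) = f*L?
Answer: 5590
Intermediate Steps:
M(U, B) = 4 - B
I(d, Q) = -45 (I(d, Q) = -81 + 9*(-4 + 6)**2 = -81 + 9*2**2 = -81 + 9*4 = -81 + 36 = -45)
C(f, L) = L*f
C(-7, 5) - 125*I(-2, M(3, 0)) = 5*(-7) - 125*(-45) = -35 + 5625 = 5590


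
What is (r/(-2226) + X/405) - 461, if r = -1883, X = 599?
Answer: -19690921/42930 ≈ -458.67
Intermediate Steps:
(r/(-2226) + X/405) - 461 = (-1883/(-2226) + 599/405) - 461 = (-1883*(-1/2226) + 599*(1/405)) - 461 = (269/318 + 599/405) - 461 = 99809/42930 - 461 = -19690921/42930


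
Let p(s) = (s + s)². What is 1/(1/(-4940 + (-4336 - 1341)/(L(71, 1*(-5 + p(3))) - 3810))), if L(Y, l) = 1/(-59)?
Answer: -158590371/32113 ≈ -4938.5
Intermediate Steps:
p(s) = 4*s² (p(s) = (2*s)² = 4*s²)
L(Y, l) = -1/59
1/(1/(-4940 + (-4336 - 1341)/(L(71, 1*(-5 + p(3))) - 3810))) = 1/(1/(-4940 + (-4336 - 1341)/(-1/59 - 3810))) = 1/(1/(-4940 - 5677/(-224791/59))) = 1/(1/(-4940 - 5677*(-59/224791))) = 1/(1/(-4940 + 47849/32113)) = 1/(1/(-158590371/32113)) = 1/(-32113/158590371) = -158590371/32113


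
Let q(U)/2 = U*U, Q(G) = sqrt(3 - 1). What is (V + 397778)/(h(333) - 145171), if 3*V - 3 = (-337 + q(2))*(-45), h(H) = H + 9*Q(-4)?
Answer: -29164145166/10489023041 - 1812213*sqrt(2)/10489023041 ≈ -2.7807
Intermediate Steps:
Q(G) = sqrt(2)
q(U) = 2*U**2 (q(U) = 2*(U*U) = 2*U**2)
h(H) = H + 9*sqrt(2)
V = 4936 (V = 1 + ((-337 + 2*2**2)*(-45))/3 = 1 + ((-337 + 2*4)*(-45))/3 = 1 + ((-337 + 8)*(-45))/3 = 1 + (-329*(-45))/3 = 1 + (1/3)*14805 = 1 + 4935 = 4936)
(V + 397778)/(h(333) - 145171) = (4936 + 397778)/((333 + 9*sqrt(2)) - 145171) = 402714/(-144838 + 9*sqrt(2))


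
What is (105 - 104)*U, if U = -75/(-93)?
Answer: 25/31 ≈ 0.80645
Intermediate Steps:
U = 25/31 (U = -75*(-1/93) = 25/31 ≈ 0.80645)
(105 - 104)*U = (105 - 104)*(25/31) = 1*(25/31) = 25/31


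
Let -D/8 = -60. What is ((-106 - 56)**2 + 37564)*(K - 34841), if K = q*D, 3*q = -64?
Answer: -2876528448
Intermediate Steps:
D = 480 (D = -8*(-60) = 480)
q = -64/3 (q = (1/3)*(-64) = -64/3 ≈ -21.333)
K = -10240 (K = -64/3*480 = -10240)
((-106 - 56)**2 + 37564)*(K - 34841) = ((-106 - 56)**2 + 37564)*(-10240 - 34841) = ((-162)**2 + 37564)*(-45081) = (26244 + 37564)*(-45081) = 63808*(-45081) = -2876528448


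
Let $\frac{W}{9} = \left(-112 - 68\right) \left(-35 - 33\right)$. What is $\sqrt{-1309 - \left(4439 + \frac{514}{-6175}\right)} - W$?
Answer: $-110160 + \frac{i \sqrt{8766866342}}{1235} \approx -1.1016 \cdot 10^{5} + 75.815 i$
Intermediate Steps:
$W = 110160$ ($W = 9 \left(-112 - 68\right) \left(-35 - 33\right) = 9 \left(- 180 \left(-35 - 33\right)\right) = 9 \left(\left(-180\right) \left(-68\right)\right) = 9 \cdot 12240 = 110160$)
$\sqrt{-1309 - \left(4439 + \frac{514}{-6175}\right)} - W = \sqrt{-1309 - \left(4439 + \frac{514}{-6175}\right)} - 110160 = \sqrt{-1309 - \frac{27410311}{6175}} - 110160 = \sqrt{- \frac{35493386}{6175}} - 110160 = \frac{i \sqrt{8766866342}}{1235} - 110160 = -110160 + \frac{i \sqrt{8766866342}}{1235}$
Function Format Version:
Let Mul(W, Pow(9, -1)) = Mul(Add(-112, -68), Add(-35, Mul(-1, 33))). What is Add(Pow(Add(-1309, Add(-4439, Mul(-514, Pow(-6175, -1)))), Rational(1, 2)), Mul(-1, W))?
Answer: Add(-110160, Mul(Rational(1, 1235), I, Pow(8766866342, Rational(1, 2)))) ≈ Add(-1.1016e+5, Mul(75.815, I))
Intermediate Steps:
W = 110160 (W = Mul(9, Mul(Add(-112, -68), Add(-35, Mul(-1, 33)))) = Mul(9, Mul(-180, Add(-35, -33))) = Mul(9, Mul(-180, -68)) = Mul(9, 12240) = 110160)
Add(Pow(Add(-1309, Add(-4439, Mul(-514, Pow(-6175, -1)))), Rational(1, 2)), Mul(-1, W)) = Add(Pow(Add(-1309, Add(-4439, Mul(-514, Pow(-6175, -1)))), Rational(1, 2)), Mul(-1, 110160)) = Add(Pow(Add(-1309, Add(-4439, Mul(-514, Rational(-1, 6175)))), Rational(1, 2)), -110160) = Add(Pow(Add(-1309, Add(-4439, Rational(514, 6175))), Rational(1, 2)), -110160) = Add(Pow(Add(-1309, Rational(-27410311, 6175)), Rational(1, 2)), -110160) = Add(Pow(Rational(-35493386, 6175), Rational(1, 2)), -110160) = Add(Mul(Rational(1, 1235), I, Pow(8766866342, Rational(1, 2))), -110160) = Add(-110160, Mul(Rational(1, 1235), I, Pow(8766866342, Rational(1, 2))))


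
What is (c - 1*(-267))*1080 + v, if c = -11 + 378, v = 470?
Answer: 685190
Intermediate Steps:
c = 367
(c - 1*(-267))*1080 + v = (367 - 1*(-267))*1080 + 470 = (367 + 267)*1080 + 470 = 634*1080 + 470 = 684720 + 470 = 685190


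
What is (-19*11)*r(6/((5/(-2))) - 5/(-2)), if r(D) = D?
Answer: -209/10 ≈ -20.900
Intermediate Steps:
(-19*11)*r(6/((5/(-2))) - 5/(-2)) = (-19*11)*(6/((5/(-2))) - 5/(-2)) = -209*(6/((5*(-½))) - 5*(-½)) = -209*(6/(-5/2) + 5/2) = -209*(6*(-⅖) + 5/2) = -209*(-12/5 + 5/2) = -209*⅒ = -209/10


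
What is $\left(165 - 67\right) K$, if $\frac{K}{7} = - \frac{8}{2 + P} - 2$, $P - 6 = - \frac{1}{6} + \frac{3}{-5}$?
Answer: $- \frac{66052}{31} \approx -2130.7$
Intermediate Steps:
$P = \frac{157}{30}$ ($P = 6 + \left(- \frac{1}{6} + \frac{3}{-5}\right) = 6 + \left(\left(-1\right) \frac{1}{6} + 3 \left(- \frac{1}{5}\right)\right) = 6 - \frac{23}{30} = \frac{157}{30} \approx 5.2333$)
$K = - \frac{674}{31}$ ($K = 7 \left(- \frac{8}{2 + \frac{157}{30}} - 2\right) = 7 \left(- \frac{8}{\frac{217}{30}} - 2\right) = 7 \left(\left(-8\right) \frac{30}{217} - 2\right) = 7 \left(- \frac{240}{217} - 2\right) = 7 \left(- \frac{674}{217}\right) = - \frac{674}{31} \approx -21.742$)
$\left(165 - 67\right) K = \left(165 - 67\right) \left(- \frac{674}{31}\right) = 98 \left(- \frac{674}{31}\right) = - \frac{66052}{31}$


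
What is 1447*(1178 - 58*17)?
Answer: 277824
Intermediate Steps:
1447*(1178 - 58*17) = 1447*(1178 - 986) = 1447*192 = 277824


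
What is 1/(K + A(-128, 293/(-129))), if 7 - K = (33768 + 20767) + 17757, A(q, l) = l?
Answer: -129/9325058 ≈ -1.3834e-5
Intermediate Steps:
K = -72285 (K = 7 - ((33768 + 20767) + 17757) = 7 - (54535 + 17757) = 7 - 1*72292 = 7 - 72292 = -72285)
1/(K + A(-128, 293/(-129))) = 1/(-72285 + 293/(-129)) = 1/(-72285 + 293*(-1/129)) = 1/(-72285 - 293/129) = 1/(-9325058/129) = -129/9325058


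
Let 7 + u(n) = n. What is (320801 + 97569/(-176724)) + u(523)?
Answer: 6309369771/19636 ≈ 3.2132e+5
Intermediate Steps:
u(n) = -7 + n
(320801 + 97569/(-176724)) + u(523) = (320801 + 97569/(-176724)) + (-7 + 523) = (320801 + 97569*(-1/176724)) + 516 = (320801 - 10841/19636) + 516 = 6299237595/19636 + 516 = 6309369771/19636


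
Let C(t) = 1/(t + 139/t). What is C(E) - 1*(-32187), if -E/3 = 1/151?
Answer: 102011803623/3169348 ≈ 32187.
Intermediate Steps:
E = -3/151 ≈ -0.019868
C(E) - 1*(-32187) = -3/(151*(139 + (-3/151)**2)) - 1*(-32187) = -3/(151*(139 + 9/22801)) + 32187 = -3/(151*3169348/22801) + 32187 = -3/151*22801/3169348 + 32187 = -453/3169348 + 32187 = 102011803623/3169348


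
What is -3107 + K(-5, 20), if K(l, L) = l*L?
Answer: -3207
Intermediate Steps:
K(l, L) = L*l
-3107 + K(-5, 20) = -3107 + 20*(-5) = -3107 - 100 = -3207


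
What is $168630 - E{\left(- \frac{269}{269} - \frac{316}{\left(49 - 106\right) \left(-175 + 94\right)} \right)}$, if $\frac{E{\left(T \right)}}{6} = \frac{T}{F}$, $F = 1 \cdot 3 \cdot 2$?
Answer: $\frac{778569643}{4617} \approx 1.6863 \cdot 10^{5}$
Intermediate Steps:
$F = 6$ ($F = 3 \cdot 2 = 6$)
$E{\left(T \right)} = T$ ($E{\left(T \right)} = 6 \frac{T}{6} = T$)
$168630 - E{\left(- \frac{269}{269} - \frac{316}{\left(49 - 106\right) \left(-175 + 94\right)} \right)} = 168630 - \left(- \frac{269}{269} - \frac{316}{\left(49 - 106\right) \left(-175 + 94\right)}\right) = 168630 - \left(\left(-269\right) \frac{1}{269} - \frac{316}{\left(-57\right) \left(-81\right)}\right) = 168630 - \left(-1 - \frac{316}{4617}\right) = 168630 - - \frac{4933}{4617} = 168630 + \frac{4933}{4617} = \frac{778569643}{4617}$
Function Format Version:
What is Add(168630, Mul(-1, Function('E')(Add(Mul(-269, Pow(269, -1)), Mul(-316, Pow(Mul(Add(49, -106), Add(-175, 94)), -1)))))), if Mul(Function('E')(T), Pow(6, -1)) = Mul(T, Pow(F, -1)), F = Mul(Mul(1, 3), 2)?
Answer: Rational(778569643, 4617) ≈ 1.6863e+5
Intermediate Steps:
F = 6 (F = Mul(3, 2) = 6)
Function('E')(T) = T (Function('E')(T) = Mul(6, Mul(T, Pow(6, -1))) = Mul(6, Mul(T, Rational(1, 6))) = Mul(6, Mul(Rational(1, 6), T)) = T)
Add(168630, Mul(-1, Function('E')(Add(Mul(-269, Pow(269, -1)), Mul(-316, Pow(Mul(Add(49, -106), Add(-175, 94)), -1)))))) = Add(168630, Mul(-1, Add(Mul(-269, Pow(269, -1)), Mul(-316, Pow(Mul(Add(49, -106), Add(-175, 94)), -1))))) = Add(168630, Mul(-1, Add(Mul(-269, Rational(1, 269)), Mul(-316, Pow(Mul(-57, -81), -1))))) = Add(168630, Mul(-1, Add(-1, Mul(-316, Pow(4617, -1))))) = Add(168630, Mul(-1, Add(-1, Mul(-316, Rational(1, 4617))))) = Add(168630, Mul(-1, Add(-1, Rational(-316, 4617)))) = Add(168630, Mul(-1, Rational(-4933, 4617))) = Add(168630, Rational(4933, 4617)) = Rational(778569643, 4617)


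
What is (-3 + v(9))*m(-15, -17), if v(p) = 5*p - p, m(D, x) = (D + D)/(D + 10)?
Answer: 198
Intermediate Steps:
m(D, x) = 2*D/(10 + D) (m(D, x) = (2*D)/(10 + D) = 2*D/(10 + D))
v(p) = 4*p
(-3 + v(9))*m(-15, -17) = (-3 + 4*9)*(2*(-15)/(10 - 15)) = (-3 + 36)*(2*(-15)/(-5)) = 33*(2*(-15)*(-⅕)) = 33*6 = 198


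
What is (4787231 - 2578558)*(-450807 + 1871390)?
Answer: 3137603316359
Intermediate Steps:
(4787231 - 2578558)*(-450807 + 1871390) = 2208673*1420583 = 3137603316359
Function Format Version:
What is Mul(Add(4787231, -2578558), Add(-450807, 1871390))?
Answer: 3137603316359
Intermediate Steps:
Mul(Add(4787231, -2578558), Add(-450807, 1871390)) = Mul(2208673, 1420583) = 3137603316359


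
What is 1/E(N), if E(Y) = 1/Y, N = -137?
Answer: -137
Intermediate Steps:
1/E(N) = 1/(1/(-137)) = 1/(-1/137) = -137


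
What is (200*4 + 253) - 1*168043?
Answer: -166990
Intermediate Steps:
(200*4 + 253) - 1*168043 = (800 + 253) - 168043 = 1053 - 168043 = -166990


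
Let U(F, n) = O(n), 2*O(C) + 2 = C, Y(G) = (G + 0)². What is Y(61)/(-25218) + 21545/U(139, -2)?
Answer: -135832313/12609 ≈ -10773.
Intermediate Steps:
Y(G) = G²
O(C) = -1 + C/2
U(F, n) = -1 + n/2
Y(61)/(-25218) + 21545/U(139, -2) = 61²/(-25218) + 21545/(-1 + (½)*(-2)) = 3721*(-1/25218) + 21545/(-1 - 1) = -3721/25218 + 21545/(-2) = -3721/25218 + 21545*(-½) = -3721/25218 - 21545/2 = -135832313/12609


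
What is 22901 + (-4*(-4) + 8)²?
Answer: 23477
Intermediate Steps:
22901 + (-4*(-4) + 8)² = 22901 + (16 + 8)² = 22901 + 24² = 22901 + 576 = 23477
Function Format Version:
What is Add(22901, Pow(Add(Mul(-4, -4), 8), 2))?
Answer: 23477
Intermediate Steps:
Add(22901, Pow(Add(Mul(-4, -4), 8), 2)) = Add(22901, Pow(Add(16, 8), 2)) = Add(22901, Pow(24, 2)) = Add(22901, 576) = 23477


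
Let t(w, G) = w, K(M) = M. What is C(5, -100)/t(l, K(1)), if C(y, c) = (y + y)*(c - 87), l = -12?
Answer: 935/6 ≈ 155.83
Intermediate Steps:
C(y, c) = 2*y*(-87 + c) (C(y, c) = (2*y)*(-87 + c) = 2*y*(-87 + c))
C(5, -100)/t(l, K(1)) = (2*5*(-87 - 100))/(-12) = (2*5*(-187))*(-1/12) = -1870*(-1/12) = 935/6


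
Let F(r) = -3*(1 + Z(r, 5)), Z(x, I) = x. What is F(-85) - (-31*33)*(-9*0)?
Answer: 252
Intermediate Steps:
F(r) = -3 - 3*r (F(r) = -3*(1 + r) = -3 - 3*r)
F(-85) - (-31*33)*(-9*0) = (-3 - 3*(-85)) - (-31*33)*(-9*0) = (-3 + 255) - (-1023)*0 = 252 - 1*0 = 252 + 0 = 252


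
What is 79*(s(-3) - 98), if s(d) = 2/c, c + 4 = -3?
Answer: -54352/7 ≈ -7764.6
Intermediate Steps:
c = -7 (c = -4 - 3 = -7)
s(d) = -2/7 (s(d) = 2/(-7) = 2*(-1/7) = -2/7)
79*(s(-3) - 98) = 79*(-2/7 - 98) = 79*(-688/7) = -54352/7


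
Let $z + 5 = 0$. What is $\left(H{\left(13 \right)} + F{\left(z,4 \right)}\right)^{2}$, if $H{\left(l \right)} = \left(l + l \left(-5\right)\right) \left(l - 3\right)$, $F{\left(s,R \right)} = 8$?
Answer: $262144$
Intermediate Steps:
$z = -5$ ($z = -5 + 0 = -5$)
$H{\left(l \right)} = - 4 l \left(-3 + l\right)$ ($H{\left(l \right)} = \left(l - 5 l\right) \left(-3 + l\right) = - 4 l \left(-3 + l\right)$)
$\left(H{\left(13 \right)} + F{\left(z,4 \right)}\right)^{2} = \left(4 \cdot 13 \left(3 - 13\right) + 8\right)^{2} = \left(4 \cdot 13 \left(-10\right) + 8\right)^{2} = \left(-520 + 8\right)^{2} = \left(-512\right)^{2} = 262144$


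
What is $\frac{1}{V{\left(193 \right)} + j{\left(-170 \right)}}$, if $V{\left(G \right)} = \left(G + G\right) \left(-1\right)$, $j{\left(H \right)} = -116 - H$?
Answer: $- \frac{1}{332} \approx -0.003012$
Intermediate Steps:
$V{\left(G \right)} = - 2 G$ ($V{\left(G \right)} = 2 G \left(-1\right) = - 2 G$)
$\frac{1}{V{\left(193 \right)} + j{\left(-170 \right)}} = \frac{1}{\left(-2\right) 193 - -54} = \frac{1}{-386 + \left(-116 + 170\right)} = \frac{1}{-386 + 54} = \frac{1}{-332} = - \frac{1}{332}$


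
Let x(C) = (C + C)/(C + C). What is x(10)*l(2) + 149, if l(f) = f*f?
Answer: 153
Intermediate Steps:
x(C) = 1 (x(C) = (2*C)/((2*C)) = (2*C)*(1/(2*C)) = 1)
l(f) = f²
x(10)*l(2) + 149 = 1*2² + 149 = 1*4 + 149 = 4 + 149 = 153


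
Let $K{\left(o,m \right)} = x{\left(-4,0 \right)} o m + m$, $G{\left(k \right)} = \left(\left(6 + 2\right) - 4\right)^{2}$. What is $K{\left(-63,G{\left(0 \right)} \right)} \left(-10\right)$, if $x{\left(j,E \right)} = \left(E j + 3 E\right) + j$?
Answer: $-40480$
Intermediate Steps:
$x{\left(j,E \right)} = j + 3 E + E j$ ($x{\left(j,E \right)} = \left(3 E + E j\right) + j = j + 3 E + E j$)
$G{\left(k \right)} = 16$ ($G{\left(k \right)} = \left(8 - 4\right)^{2} = 4^{2} = 16$)
$K{\left(o,m \right)} = m - 4 m o$ ($K{\left(o,m \right)} = \left(-4 + 3 \cdot 0 + 0 \left(-4\right)\right) o m + m = \left(-4 + 0 + 0\right) o m + m = - 4 o m + m = - 4 m o + m = m - 4 m o$)
$K{\left(-63,G{\left(0 \right)} \right)} \left(-10\right) = 16 \left(1 - -252\right) \left(-10\right) = 16 \left(1 + 252\right) \left(-10\right) = 16 \cdot 253 \left(-10\right) = 4048 \left(-10\right) = -40480$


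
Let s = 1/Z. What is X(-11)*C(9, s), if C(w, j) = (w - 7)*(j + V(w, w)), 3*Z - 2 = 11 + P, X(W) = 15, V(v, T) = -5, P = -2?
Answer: -1560/11 ≈ -141.82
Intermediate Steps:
Z = 11/3 (Z = ⅔ + (11 - 2)/3 = ⅔ + (⅓)*9 = ⅔ + 3 = 11/3 ≈ 3.6667)
s = 3/11 (s = 1/(11/3) = 3/11 ≈ 0.27273)
C(w, j) = (-7 + w)*(-5 + j) (C(w, j) = (w - 7)*(j - 5) = (-7 + w)*(-5 + j))
X(-11)*C(9, s) = 15*(35 - 7*3/11 - 5*9 + (3/11)*9) = 15*(35 - 21/11 - 45 + 27/11) = 15*(-104/11) = -1560/11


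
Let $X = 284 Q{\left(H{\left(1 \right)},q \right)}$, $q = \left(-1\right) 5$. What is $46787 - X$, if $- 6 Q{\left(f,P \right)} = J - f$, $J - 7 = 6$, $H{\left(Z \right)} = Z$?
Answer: $47355$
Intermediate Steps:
$J = 13$ ($J = 7 + 6 = 13$)
$q = -5$
$Q{\left(f,P \right)} = - \frac{13}{6} + \frac{f}{6}$ ($Q{\left(f,P \right)} = - \frac{13 - f}{6} = - \frac{13}{6} + \frac{f}{6}$)
$X = -568$ ($X = 284 \left(- \frac{13}{6} + \frac{1}{6} \cdot 1\right) = 284 \left(- \frac{13}{6} + \frac{1}{6}\right) = 284 \left(-2\right) = -568$)
$46787 - X = 46787 - -568 = 46787 + 568 = 47355$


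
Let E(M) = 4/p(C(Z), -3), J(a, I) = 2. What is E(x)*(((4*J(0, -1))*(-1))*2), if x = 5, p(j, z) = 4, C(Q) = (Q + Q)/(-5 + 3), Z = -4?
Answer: -16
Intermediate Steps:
C(Q) = -Q (C(Q) = (2*Q)/(-2) = (2*Q)*(-1/2) = -Q)
E(M) = 1 (E(M) = 4/4 = 4*(1/4) = 1)
E(x)*(((4*J(0, -1))*(-1))*2) = 1*(((4*2)*(-1))*2) = 1*((8*(-1))*2) = 1*(-8*2) = 1*(-16) = -16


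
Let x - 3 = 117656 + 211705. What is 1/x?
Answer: 1/329364 ≈ 3.0362e-6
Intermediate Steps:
x = 329364 (x = 3 + (117656 + 211705) = 3 + 329361 = 329364)
1/x = 1/329364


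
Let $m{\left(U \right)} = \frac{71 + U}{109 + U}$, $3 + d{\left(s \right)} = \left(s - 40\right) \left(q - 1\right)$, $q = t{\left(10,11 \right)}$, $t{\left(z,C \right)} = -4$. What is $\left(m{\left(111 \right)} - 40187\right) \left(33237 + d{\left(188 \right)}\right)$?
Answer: $- \frac{6529047483}{5} \approx -1.3058 \cdot 10^{9}$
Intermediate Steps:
$q = -4$
$d{\left(s \right)} = 197 - 5 s$ ($d{\left(s \right)} = -3 + \left(s - 40\right) \left(-4 - 1\right) = -3 + \left(-40 + s\right) \left(-5\right) = -3 - \left(-200 + 5 s\right) = 197 - 5 s$)
$m{\left(U \right)} = \frac{71 + U}{109 + U}$
$\left(m{\left(111 \right)} - 40187\right) \left(33237 + d{\left(188 \right)}\right) = \left(\frac{71 + 111}{109 + 111} - 40187\right) \left(33237 + \left(197 - 940\right)\right) = \left(\frac{1}{220} \cdot 182 - 40187\right) \left(33237 + \left(197 - 940\right)\right) = \left(\frac{1}{220} \cdot 182 - 40187\right) \left(33237 - 743\right) = \left(\frac{91}{110} - 40187\right) 32494 = \left(- \frac{4420479}{110}\right) 32494 = - \frac{6529047483}{5}$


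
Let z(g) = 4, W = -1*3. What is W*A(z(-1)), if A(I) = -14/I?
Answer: 21/2 ≈ 10.500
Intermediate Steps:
W = -3
W*A(z(-1)) = -(-42)/4 = -3*(-7/2) = 21/2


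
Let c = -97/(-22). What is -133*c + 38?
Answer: -12065/22 ≈ -548.41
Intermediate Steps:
c = 97/22 (c = -97*(-1/22) = 97/22 ≈ 4.4091)
-133*c + 38 = -133*97/22 + 38 = -12901/22 + 38 = -12065/22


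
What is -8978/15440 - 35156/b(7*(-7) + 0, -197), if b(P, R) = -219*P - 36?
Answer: -12776567/3302616 ≈ -3.8686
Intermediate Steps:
b(P, R) = -36 - 219*P
-8978/15440 - 35156/b(7*(-7) + 0, -197) = -8978/15440 - 35156/(-36 - 219*(7*(-7) + 0)) = -8978*1/15440 - 35156/(-36 - 219*(-49 + 0)) = -4489/7720 - 35156/(-36 - 219*(-49)) = -4489/7720 - 35156/(-36 + 10731) = -4489/7720 - 35156/10695 = -12776567/3302616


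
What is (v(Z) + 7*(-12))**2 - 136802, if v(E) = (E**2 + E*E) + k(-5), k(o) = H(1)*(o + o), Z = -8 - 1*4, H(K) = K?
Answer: -99166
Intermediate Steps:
Z = -12 (Z = -8 - 4 = -12)
k(o) = 2*o (k(o) = 1*(o + o) = 1*(2*o) = 2*o)
v(E) = -10 + 2*E**2 (v(E) = (E**2 + E*E) + 2*(-5) = (E**2 + E**2) - 10 = 2*E**2 - 10 = -10 + 2*E**2)
(v(Z) + 7*(-12))**2 - 136802 = ((-10 + 2*(-12)**2) + 7*(-12))**2 - 136802 = ((-10 + 2*144) - 84)**2 - 136802 = ((-10 + 288) - 84)**2 - 136802 = (278 - 84)**2 - 136802 = 194**2 - 136802 = 37636 - 136802 = -99166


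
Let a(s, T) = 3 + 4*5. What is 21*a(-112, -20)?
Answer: 483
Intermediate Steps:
a(s, T) = 23 (a(s, T) = 3 + 20 = 23)
21*a(-112, -20) = 21*23 = 483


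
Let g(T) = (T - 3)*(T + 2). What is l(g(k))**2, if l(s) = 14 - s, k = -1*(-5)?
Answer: 0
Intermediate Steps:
k = 5
g(T) = (-3 + T)*(2 + T)
l(g(k))**2 = (14 - (-6 + 5**2 - 1*5))**2 = (14 - (-6 + 25 - 5))**2 = (14 - 1*14)**2 = (14 - 14)**2 = 0**2 = 0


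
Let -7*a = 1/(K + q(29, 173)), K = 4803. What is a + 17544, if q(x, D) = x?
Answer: 593408255/33824 ≈ 17544.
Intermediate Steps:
a = -1/33824 (a = -1/(7*(4803 + 29)) = -⅐/4832 = -⅐*1/4832 = -1/33824 ≈ -2.9565e-5)
a + 17544 = -1/33824 + 17544 = 593408255/33824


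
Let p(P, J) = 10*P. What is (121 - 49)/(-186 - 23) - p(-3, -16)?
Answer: 6198/209 ≈ 29.656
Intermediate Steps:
(121 - 49)/(-186 - 23) - p(-3, -16) = (121 - 49)/(-186 - 23) - 10*(-3) = 72/(-209) - 1*(-30) = 72*(-1/209) + 30 = -72/209 + 30 = 6198/209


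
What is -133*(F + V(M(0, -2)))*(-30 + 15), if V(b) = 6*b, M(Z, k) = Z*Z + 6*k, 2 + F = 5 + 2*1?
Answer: -133665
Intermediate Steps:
F = 5 (F = -2 + (5 + 2*1) = -2 + (5 + 2) = -2 + 7 = 5)
M(Z, k) = Z**2 + 6*k
-133*(F + V(M(0, -2)))*(-30 + 15) = -133*(5 + 6*(0**2 + 6*(-2)))*(-30 + 15) = -133*(5 + 6*(0 - 12))*(-15) = -133*(5 + 6*(-12))*(-15) = -133*(5 - 72)*(-15) = -(-8911)*(-15) = -133*1005 = -133665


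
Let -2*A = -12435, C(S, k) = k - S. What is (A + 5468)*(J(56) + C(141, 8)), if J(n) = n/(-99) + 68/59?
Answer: -18075715675/11682 ≈ -1.5473e+6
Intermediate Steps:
A = 12435/2 (A = -1/2*(-12435) = 12435/2 ≈ 6217.5)
J(n) = 68/59 - n/99 (J(n) = n*(-1/99) + 68*(1/59) = -n/99 + 68/59 = 68/59 - n/99)
(A + 5468)*(J(56) + C(141, 8)) = (12435/2 + 5468)*((68/59 - 1/99*56) + (8 - 1*141)) = 23371*((68/59 - 56/99) + (8 - 141))/2 = 23371*(3428/5841 - 133)/2 = (23371/2)*(-773425/5841) = -18075715675/11682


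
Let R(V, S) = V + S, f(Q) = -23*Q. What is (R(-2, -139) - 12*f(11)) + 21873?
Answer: 24768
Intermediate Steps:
R(V, S) = S + V
(R(-2, -139) - 12*f(11)) + 21873 = ((-139 - 2) - (-276)*11) + 21873 = (-141 - 12*(-253)) + 21873 = (-141 + 3036) + 21873 = 2895 + 21873 = 24768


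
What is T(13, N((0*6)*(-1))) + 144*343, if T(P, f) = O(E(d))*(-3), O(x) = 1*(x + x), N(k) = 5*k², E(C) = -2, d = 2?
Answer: 49404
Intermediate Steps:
O(x) = 2*x (O(x) = 1*(2*x) = 2*x)
T(P, f) = 12 (T(P, f) = (2*(-2))*(-3) = -4*(-3) = 12)
T(13, N((0*6)*(-1))) + 144*343 = 12 + 144*343 = 12 + 49392 = 49404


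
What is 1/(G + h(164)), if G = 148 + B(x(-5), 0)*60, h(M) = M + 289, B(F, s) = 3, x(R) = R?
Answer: 1/781 ≈ 0.0012804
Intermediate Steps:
h(M) = 289 + M
G = 328 (G = 148 + 3*60 = 148 + 180 = 328)
1/(G + h(164)) = 1/(328 + (289 + 164)) = 1/(328 + 453) = 1/781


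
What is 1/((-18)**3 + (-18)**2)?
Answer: -1/5508 ≈ -0.00018155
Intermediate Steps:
1/((-18)**3 + (-18)**2) = 1/(-5832 + 324) = 1/(-5508) = -1/5508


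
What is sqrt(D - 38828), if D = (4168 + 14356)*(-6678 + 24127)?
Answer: 4*sqrt(20199153) ≈ 17977.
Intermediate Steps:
D = 323225276 (D = 18524*17449 = 323225276)
sqrt(D - 38828) = sqrt(323225276 - 38828) = sqrt(323186448) = 4*sqrt(20199153)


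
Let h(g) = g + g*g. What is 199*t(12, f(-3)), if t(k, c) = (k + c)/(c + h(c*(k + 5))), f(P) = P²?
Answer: 1393/7857 ≈ 0.17729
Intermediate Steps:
h(g) = g + g²
t(k, c) = (c + k)/(c + c*(1 + c*(5 + k))*(5 + k)) (t(k, c) = (k + c)/(c + (c*(k + 5))*(1 + c*(k + 5))) = (c + k)/(c + (c*(5 + k))*(1 + c*(5 + k))) = (c + k)/(c + c*(1 + c*(5 + k))*(5 + k)))
199*t(12, f(-3)) = 199*(((-3)² + 12)/(((-3)²)*(1 + (1 + (-3)²*(5 + 12))*(5 + 12)))) = 199*((9 + 12)/(9*(1 + (1 + 9*17)*17))) = 199*((⅑)*21/(1 + (1 + 153)*17)) = 199*((⅑)*21/(1 + 154*17)) = 199*((⅑)*21/(1 + 2618)) = 199*((⅑)*21/2619) = 199*((⅑)*(1/2619)*21) = 199*(7/7857) = 1393/7857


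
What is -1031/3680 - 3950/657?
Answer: -15213367/2417760 ≈ -6.2923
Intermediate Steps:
-1031/3680 - 3950/657 = -15213367/2417760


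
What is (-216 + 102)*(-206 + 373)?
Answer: -19038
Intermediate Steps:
(-216 + 102)*(-206 + 373) = -114*167 = -19038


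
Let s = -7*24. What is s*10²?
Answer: -16800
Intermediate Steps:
s = -168
s*10² = -168*10² = -168*100 = -16800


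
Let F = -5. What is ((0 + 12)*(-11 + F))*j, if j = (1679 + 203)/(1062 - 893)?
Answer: -361344/169 ≈ -2138.1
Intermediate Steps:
j = 1882/169 ≈ 11.136
((0 + 12)*(-11 + F))*j = ((0 + 12)*(-11 - 5))*(1882/169) = (12*(-16))*(1882/169) = -192*1882/169 = -361344/169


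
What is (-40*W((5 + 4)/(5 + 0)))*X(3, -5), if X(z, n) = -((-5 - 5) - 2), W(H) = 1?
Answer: -480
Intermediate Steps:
X(z, n) = 12 (X(z, n) = -(-10 - 2) = -1*(-12) = 12)
(-40*W((5 + 4)/(5 + 0)))*X(3, -5) = -40*1*12 = -40*12 = -480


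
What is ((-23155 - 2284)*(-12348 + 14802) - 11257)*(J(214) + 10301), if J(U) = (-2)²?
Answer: -643429391715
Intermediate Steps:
J(U) = 4
((-23155 - 2284)*(-12348 + 14802) - 11257)*(J(214) + 10301) = ((-23155 - 2284)*(-12348 + 14802) - 11257)*(4 + 10301) = (-25439*2454 - 11257)*10305 = (-62427306 - 11257)*10305 = -62438563*10305 = -643429391715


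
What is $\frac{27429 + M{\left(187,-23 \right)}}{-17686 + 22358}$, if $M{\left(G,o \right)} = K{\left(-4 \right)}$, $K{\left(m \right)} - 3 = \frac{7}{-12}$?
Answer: $\frac{329177}{56064} \approx 5.8715$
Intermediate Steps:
$K{\left(m \right)} = \frac{29}{12}$ ($K{\left(m \right)} = 3 + \frac{7}{-12} = 3 + 7 \left(- \frac{1}{12}\right) = 3 - \frac{7}{12} = \frac{29}{12}$)
$M{\left(G,o \right)} = \frac{29}{12}$
$\frac{27429 + M{\left(187,-23 \right)}}{-17686 + 22358} = \frac{27429 + \frac{29}{12}}{-17686 + 22358} = \frac{329177}{12 \cdot 4672} = \frac{329177}{12} \cdot \frac{1}{4672} = \frac{329177}{56064}$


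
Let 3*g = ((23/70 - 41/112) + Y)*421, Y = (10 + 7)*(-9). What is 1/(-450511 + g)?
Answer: -80/37758981 ≈ -2.1187e-6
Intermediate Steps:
Y = -153 (Y = 17*(-9) = -153)
g = -1718101/80 (g = (((23/70 - 41/112) - 153)*421)/3 = ((-3/80 - 153)*421)/3 = (-12243/80*421)/3 = (⅓)*(-5154303/80) = -1718101/80 ≈ -21476.)
1/(-450511 + g) = 1/(-450511 - 1718101/80) = 1/(-37758981/80) = -80/37758981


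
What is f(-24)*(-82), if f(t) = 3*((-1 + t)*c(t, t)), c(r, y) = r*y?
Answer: 3542400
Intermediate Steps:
f(t) = 3*t²*(-1 + t) (f(t) = 3*((-1 + t)*(t*t)) = 3*((-1 + t)*t²) = 3*(t²*(-1 + t)) = 3*t²*(-1 + t))
f(-24)*(-82) = (3*(-24)²*(-1 - 24))*(-82) = (3*576*(-25))*(-82) = -43200*(-82) = 3542400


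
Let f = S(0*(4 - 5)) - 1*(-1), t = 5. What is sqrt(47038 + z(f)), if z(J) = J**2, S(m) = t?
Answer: sqrt(47074) ≈ 216.97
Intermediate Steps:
S(m) = 5
f = 6 (f = 5 - 1*(-1) = 5 + 1 = 6)
sqrt(47038 + z(f)) = sqrt(47038 + 6**2) = sqrt(47038 + 36) = sqrt(47074)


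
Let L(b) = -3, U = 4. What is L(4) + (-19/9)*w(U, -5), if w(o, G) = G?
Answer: 68/9 ≈ 7.5556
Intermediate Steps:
L(4) + (-19/9)*w(U, -5) = -3 - 19/9*(-5) = -3 + 95/9 = 68/9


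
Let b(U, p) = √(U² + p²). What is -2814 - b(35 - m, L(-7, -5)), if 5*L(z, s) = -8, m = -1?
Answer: -2814 - 4*√2029/5 ≈ -2850.0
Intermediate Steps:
L(z, s) = -8/5 (L(z, s) = (⅕)*(-8) = -8/5)
-2814 - b(35 - m, L(-7, -5)) = -2814 - √((35 - 1*(-1))² + (-8/5)²) = -2814 - √((35 + 1)² + 64/25) = -2814 - √(36² + 64/25) = -2814 - √(1296 + 64/25) = -2814 - √(32464/25) = -2814 - 4*√2029/5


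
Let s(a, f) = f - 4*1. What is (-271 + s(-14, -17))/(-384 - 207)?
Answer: 292/591 ≈ 0.49408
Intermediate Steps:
s(a, f) = -4 + f (s(a, f) = f - 4 = -4 + f)
(-271 + s(-14, -17))/(-384 - 207) = (-271 + (-4 - 17))/(-384 - 207) = (-271 - 21)/(-591) = -292*(-1/591) = 292/591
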